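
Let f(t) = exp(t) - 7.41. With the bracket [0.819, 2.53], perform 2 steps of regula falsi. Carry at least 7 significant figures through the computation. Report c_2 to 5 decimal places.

1.92029

f(0.819000) = -5.141770, f(2.530000) = 5.143506
step 1: c = 1.674356, f(c) = -2.074644 < 0 → new bracket [1.674356, 2.530000]
step 2: c = 1.920285, f(c) = -0.587095 < 0 → new bracket [1.920285, 2.530000]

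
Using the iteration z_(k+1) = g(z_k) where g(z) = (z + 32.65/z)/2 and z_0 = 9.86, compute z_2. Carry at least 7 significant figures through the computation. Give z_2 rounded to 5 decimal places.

z_1 = g(9.860000) = 6.585680
z_2 = g(6.585680) = 5.771703

5.77170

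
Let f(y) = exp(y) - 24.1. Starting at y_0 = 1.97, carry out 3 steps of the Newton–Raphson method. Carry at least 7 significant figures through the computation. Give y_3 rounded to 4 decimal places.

f'(y) = exp(y)
y_0 = 1.970000: f = -16.929324, f' = 7.170676 → y_1 = 1.970000 - (-16.929324)/(7.170676) = 4.330910
y_1 = 4.330910: f = 51.913445, f' = 76.013445 → y_2 = 4.330910 - (51.913445)/(76.013445) = 3.647959
y_2 = 3.647959: f = 14.296235, f' = 38.396235 → y_3 = 3.647959 - (14.296235)/(38.396235) = 3.275625

3.2756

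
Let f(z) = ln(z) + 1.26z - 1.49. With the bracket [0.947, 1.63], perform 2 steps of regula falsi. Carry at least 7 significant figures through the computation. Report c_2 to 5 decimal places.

False-position update: c = (a·f(b) − b·f(a))/(f(b) − f(a)); replace the endpoint whose sign matches f(c).
f(0.947000) = -0.351236, f(1.630000) = 1.052380
step 1: c = 1.117912, f(c) = 0.030031 > 0 → new bracket [0.947000, 1.117912]
step 2: c = 1.104450, f(c) = 0.000954 > 0 → new bracket [0.947000, 1.104450]

1.10445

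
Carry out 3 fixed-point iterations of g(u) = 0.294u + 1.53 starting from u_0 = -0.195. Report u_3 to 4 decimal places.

2.1071

u_1 = g(-0.195000) = 1.472670
u_2 = g(1.472670) = 1.962965
u_3 = g(1.962965) = 2.107112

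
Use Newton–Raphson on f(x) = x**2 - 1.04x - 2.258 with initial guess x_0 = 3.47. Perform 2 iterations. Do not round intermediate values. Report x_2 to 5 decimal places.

f'(x) = 2x - 1.04
x_0 = 3.470000: f = 6.174100, f' = 5.900000 → x_1 = 3.470000 - (6.174100)/(5.900000) = 2.423542
x_1 = 2.423542: f = 1.095074, f' = 3.807085 → x_2 = 2.423542 - (1.095074)/(3.807085) = 2.135901

2.13590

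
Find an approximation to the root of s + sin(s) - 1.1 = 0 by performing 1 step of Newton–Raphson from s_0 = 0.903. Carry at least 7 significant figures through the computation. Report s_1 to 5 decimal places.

0.53975

Newton update: s ← s − f(s)/f'(s).
f'(s) = 1 + cos(s)
s_0 = 0.903000: f = 0.588188, f' = 1.619257 → s_1 = 0.903000 - (0.588188)/(1.619257) = 0.539754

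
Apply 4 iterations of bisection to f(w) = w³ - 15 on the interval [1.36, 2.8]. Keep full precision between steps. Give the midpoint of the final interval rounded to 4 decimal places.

f(1.360000) = -12.484544, f(2.800000) = 6.952000 (opposite signs)
step 1: m = 2.080000, f(m) = -6.001088 < 0 → root in [2.080000, 2.800000]
step 2: m = 2.440000, f(m) = -0.473216 < 0 → root in [2.440000, 2.800000]
step 3: m = 2.620000, f(m) = 2.984728 > 0 → root in [2.440000, 2.620000]
step 4: m = 2.530000, f(m) = 1.194277 > 0 → root in [2.440000, 2.530000]
Midpoint of [2.440000, 2.530000] = 2.485000

2.4850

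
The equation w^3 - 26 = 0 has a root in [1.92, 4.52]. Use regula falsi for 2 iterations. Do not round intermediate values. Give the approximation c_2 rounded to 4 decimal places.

f(1.920000) = -18.922112, f(4.520000) = 66.345408
step 1: c = 2.496978, f(c) = -10.431592 < 0 → new bracket [2.496978, 4.520000]
step 2: c = 2.771843, f(c) = -4.703604 < 0 → new bracket [2.771843, 4.520000]

2.7718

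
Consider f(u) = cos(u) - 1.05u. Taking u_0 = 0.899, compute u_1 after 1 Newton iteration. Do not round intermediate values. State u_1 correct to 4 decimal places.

0.7235

Newton update: u ← u − f(u)/f'(u).
f'(u) = -sin(u) - 1.05
u_0 = 0.899000: f = -0.321557, f' = -1.832705 → u_1 = 0.899000 - (-0.321557)/(-1.832705) = 0.723545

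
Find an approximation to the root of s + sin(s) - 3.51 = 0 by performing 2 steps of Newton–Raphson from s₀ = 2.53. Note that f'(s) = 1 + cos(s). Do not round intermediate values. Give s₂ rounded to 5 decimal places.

4.52232

s_0 = 2.530000: f = -0.405828, f' = 0.181265 → s_1 = 2.530000 - (-0.405828)/(0.181265) = 4.768860
s_1 = 4.768860: f = 0.260454, f' = 1.056441 → s_2 = 4.768860 - (0.260454)/(1.056441) = 4.522321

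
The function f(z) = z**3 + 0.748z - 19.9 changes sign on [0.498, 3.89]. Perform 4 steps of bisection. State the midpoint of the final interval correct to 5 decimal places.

f(0.498000) = -19.403990, f(3.890000) = 41.873589 (opposite signs)
step 1: m = 2.194000, f(m) = -7.697771 < 0 → root in [2.194000, 3.890000]
step 2: m = 3.042000, f(m) = 10.525366 > 0 → root in [2.194000, 3.042000]
step 3: m = 2.618000, f(m) = 0.001837 > 0 → root in [2.194000, 2.618000]
step 4: m = 2.406000, f(m) = -4.172373 < 0 → root in [2.406000, 2.618000]
Midpoint of [2.406000, 2.618000] = 2.512000

2.51200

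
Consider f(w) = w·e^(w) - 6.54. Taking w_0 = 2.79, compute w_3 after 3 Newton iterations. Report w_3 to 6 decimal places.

1.516839

Newton update: w ← w − f(w)/f'(w).
f'(w) = (w + 1)·e^(w)
w_0 = 2.790000: f = 38.884045, f' = 61.705065 → w_1 = 2.790000 - (38.884045)/(61.705065) = 2.159840
w_1 = 2.159840: f = 12.185282, f' = 27.395035 → w_2 = 2.159840 - (12.185282)/(27.395035) = 1.715041
w_2 = 1.715041: f = 2.990323, f' = 15.087228 → w_3 = 1.715041 - (2.990323)/(15.087228) = 1.516839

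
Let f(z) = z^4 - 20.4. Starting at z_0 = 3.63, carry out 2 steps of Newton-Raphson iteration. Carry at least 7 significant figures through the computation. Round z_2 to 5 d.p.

Newton update: z ← z − f(z)/f'(z).
f'(z) = 4z^3
z_0 = 3.630000: f = 153.230694, f' = 191.328588 → z_1 = 3.630000 - (153.230694)/(191.328588) = 2.829123
z_1 = 2.829123: f = 43.662993, f' = 90.576474 → z_2 = 2.829123 - (43.662993)/(90.576474) = 2.347066

2.34707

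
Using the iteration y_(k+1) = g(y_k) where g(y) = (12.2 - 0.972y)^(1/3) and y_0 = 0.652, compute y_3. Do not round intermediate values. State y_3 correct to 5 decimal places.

y_1 = g(0.652000) = 2.261505
y_2 = g(2.261505) = 2.154565
y_3 = g(2.154565) = 2.162003

2.16200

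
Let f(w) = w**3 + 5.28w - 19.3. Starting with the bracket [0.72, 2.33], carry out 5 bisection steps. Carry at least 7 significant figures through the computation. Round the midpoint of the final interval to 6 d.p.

f(0.720000) = -15.125152, f(2.330000) = 5.651737 (opposite signs)
step 1: m = 1.525000, f(m) = -7.701422 < 0 → root in [1.525000, 2.330000]
step 2: m = 1.927500, f(m) = -1.961644 < 0 → root in [1.927500, 2.330000]
step 3: m = 2.128750, f(m) = 1.586394 > 0 → root in [1.927500, 2.128750]
step 4: m = 2.028125, f(m) = -0.249232 < 0 → root in [2.028125, 2.128750]
step 5: m = 2.078438, f(m) = 0.652797 > 0 → root in [2.028125, 2.078438]
Midpoint of [2.028125, 2.078438] = 2.053281

2.053281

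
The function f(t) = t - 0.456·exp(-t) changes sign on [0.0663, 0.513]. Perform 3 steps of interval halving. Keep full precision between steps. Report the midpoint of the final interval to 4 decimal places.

f(0.066300) = -0.360448, f(0.513000) = 0.239994 (opposite signs)
step 1: m = 0.289650, f(m) = -0.051678 < 0 → root in [0.289650, 0.513000]
step 2: m = 0.401325, f(m) = 0.096064 > 0 → root in [0.289650, 0.401325]
step 3: m = 0.345488, f(m) = 0.022696 > 0 → root in [0.289650, 0.345488]
Midpoint of [0.289650, 0.345488] = 0.317569

0.3176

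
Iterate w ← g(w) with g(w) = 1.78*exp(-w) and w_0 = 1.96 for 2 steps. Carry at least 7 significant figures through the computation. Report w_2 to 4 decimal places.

w_1 = g(1.960000) = 0.250728
w_2 = g(0.250728) = 1.385257

1.3853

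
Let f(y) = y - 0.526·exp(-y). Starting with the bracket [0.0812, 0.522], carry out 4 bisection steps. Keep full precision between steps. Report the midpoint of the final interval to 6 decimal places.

0.370475

f(0.081200) = -0.403777, f(0.522000) = 0.209907 (opposite signs)
step 1: m = 0.301600, f(m) = -0.087447 < 0 → root in [0.301600, 0.522000]
step 2: m = 0.411800, f(m) = 0.063348 > 0 → root in [0.301600, 0.411800]
step 3: m = 0.356700, f(m) = -0.011491 < 0 → root in [0.356700, 0.411800]
step 4: m = 0.384250, f(m) = 0.026064 > 0 → root in [0.356700, 0.384250]
Midpoint of [0.356700, 0.384250] = 0.370475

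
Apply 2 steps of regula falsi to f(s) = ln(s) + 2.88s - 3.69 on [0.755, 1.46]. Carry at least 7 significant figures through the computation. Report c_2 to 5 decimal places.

False-position update: c = (a·f(b) − b·f(a))/(f(b) − f(a)); replace the endpoint whose sign matches f(c).
f(0.755000) = -1.796638, f(1.460000) = 0.893236
step 1: c = 1.225888, f(c) = 0.044223 > 0 → new bracket [0.755000, 1.225888]
step 2: c = 1.214576, f(c) = 0.002373 > 0 → new bracket [0.755000, 1.214576]

1.21458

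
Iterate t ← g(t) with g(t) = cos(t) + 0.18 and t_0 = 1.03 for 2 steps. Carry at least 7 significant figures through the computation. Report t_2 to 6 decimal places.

t_1 = g(1.030000) = 0.694819
t_2 = g(0.694819) = 0.948170

0.948170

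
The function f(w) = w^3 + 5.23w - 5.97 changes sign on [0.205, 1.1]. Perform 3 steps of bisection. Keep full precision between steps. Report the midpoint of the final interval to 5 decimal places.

f(0.205000) = -4.889235, f(1.100000) = 1.114000 (opposite signs)
step 1: m = 0.652500, f(m) = -2.279619 < 0 → root in [0.652500, 1.100000]
step 2: m = 0.876250, f(m) = -0.714415 < 0 → root in [0.876250, 1.100000]
step 3: m = 0.988125, f(m) = 0.162690 > 0 → root in [0.876250, 0.988125]
Midpoint of [0.876250, 0.988125] = 0.932188

0.93219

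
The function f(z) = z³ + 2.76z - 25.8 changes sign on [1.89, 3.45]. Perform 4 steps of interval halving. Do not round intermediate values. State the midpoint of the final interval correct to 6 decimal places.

2.621250

f(1.890000) = -13.832331, f(3.450000) = 24.785625 (opposite signs)
step 1: m = 2.670000, f(m) = 0.603363 > 0 → root in [1.890000, 2.670000]
step 2: m = 2.280000, f(m) = -7.654848 < 0 → root in [2.280000, 2.670000]
step 3: m = 2.475000, f(m) = -3.808078 < 0 → root in [2.475000, 2.670000]
step 4: m = 2.572500, f(m) = -1.675722 < 0 → root in [2.572500, 2.670000]
Midpoint of [2.572500, 2.670000] = 2.621250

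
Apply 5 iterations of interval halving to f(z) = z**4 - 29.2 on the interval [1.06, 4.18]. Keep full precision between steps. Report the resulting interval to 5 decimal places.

f(1.060000) = -27.937523, f(4.180000) = 276.084762 (opposite signs)
step 1: m = 2.620000, f(m) = 17.919987 > 0 → root in [1.060000, 2.620000]
step 2: m = 1.840000, f(m) = -17.737713 < 0 → root in [1.840000, 2.620000]
step 3: m = 2.230000, f(m) = -4.470266 < 0 → root in [2.230000, 2.620000]
step 4: m = 2.425000, f(m) = 5.381750 > 0 → root in [2.230000, 2.425000]
step 5: m = 2.327500, f(m) = 0.146665 > 0 → root in [2.230000, 2.327500]

[2.23000, 2.32750]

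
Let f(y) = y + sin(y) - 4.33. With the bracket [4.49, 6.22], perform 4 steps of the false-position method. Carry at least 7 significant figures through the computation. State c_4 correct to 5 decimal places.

5.20786

False-position update: c = (a·f(b) − b·f(a))/(f(b) − f(a)); replace the endpoint whose sign matches f(c).
f(4.490000) = -0.815373, f(6.220000) = 1.826857
step 1: c = 5.023866, f(c) = -0.258016 < 0 → new bracket [5.023866, 6.220000]
step 2: c = 5.171895, f(c) = -0.054377 < 0 → new bracket [5.171895, 6.220000]
step 3: c = 5.202190, f(c) = -0.010236 < 0 → new bracket [5.202190, 6.220000]
step 4: c = 5.207861, f(c) = -0.001883 < 0 → new bracket [5.207861, 6.220000]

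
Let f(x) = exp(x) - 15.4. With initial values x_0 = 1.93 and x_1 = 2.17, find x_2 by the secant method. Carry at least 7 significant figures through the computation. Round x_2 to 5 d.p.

3.02297

f(x_0) = -8.510490, f(x_1) = -6.641716
x_2 = 2.170000 - (-6.641716)·(2.170000 - 1.930000)/(-6.641716 - (-8.510490)) = 3.022972; f(x_2) = 5.152284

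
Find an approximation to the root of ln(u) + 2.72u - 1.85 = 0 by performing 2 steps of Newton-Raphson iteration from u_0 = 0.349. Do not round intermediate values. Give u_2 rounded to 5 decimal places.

f'(u) = 1/u + 2.72
u_0 = 0.349000: f = -1.953403, f' = 5.585330 → u_1 = 0.349000 - (-1.953403)/(5.585330) = 0.698738
u_1 = 0.698738: f = -0.307911, f' = 4.151151 → u_2 = 0.698738 - (-0.307911)/(4.151151) = 0.772913

0.77291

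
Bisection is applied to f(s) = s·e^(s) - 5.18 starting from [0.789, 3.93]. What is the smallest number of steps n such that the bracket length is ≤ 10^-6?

22

Initial width b − a = 3.93 − 0.789 = 3.141000.
After n steps the width is (b−a)/2^n; need (b−a)/2^n ≤ 10^-6.
So n ≥ log₂(3.141000/10^-6) = log₂(3141000.0000) ≈ 21.5828.
Hence n = 22.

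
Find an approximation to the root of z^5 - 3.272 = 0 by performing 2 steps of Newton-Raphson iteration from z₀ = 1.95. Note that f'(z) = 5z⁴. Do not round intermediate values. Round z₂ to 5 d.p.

1.38276

z_0 = 1.950000: f = 24.923062, f' = 72.295031 → z_1 = 1.950000 - (24.923062)/(72.295031) = 1.605259
z_1 = 1.605259: f = 7.387223, f' = 33.200945 → z_2 = 1.605259 - (7.387223)/(33.200945) = 1.382759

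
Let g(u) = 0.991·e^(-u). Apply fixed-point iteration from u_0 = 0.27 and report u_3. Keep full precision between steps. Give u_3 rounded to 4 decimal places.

0.6224

u_1 = g(0.270000) = 0.756509
u_2 = g(0.756509) = 0.465078
u_3 = g(0.465078) = 0.622433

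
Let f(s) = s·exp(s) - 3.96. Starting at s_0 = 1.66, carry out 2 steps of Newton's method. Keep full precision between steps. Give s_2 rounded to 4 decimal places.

Newton update: s ← s − f(s)/f'(s).
f'(s) = (s + 1)·exp(s)
s_0 = 1.660000: f = 4.770456, f' = 13.989767 → s_1 = 1.660000 - (4.770456)/(13.989767) = 1.319004
s_1 = 1.319004: f = 0.972671, f' = 8.672366 → s_2 = 1.319004 - (0.972671)/(8.672366) = 1.206846

1.2068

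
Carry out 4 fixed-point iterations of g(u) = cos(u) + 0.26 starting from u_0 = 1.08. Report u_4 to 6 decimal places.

u_1 = g(1.080000) = 0.731328
u_2 = g(0.731328) = 1.004288
u_3 = g(1.004288) = 0.796689
u_4 = g(0.796689) = 0.959078

0.959078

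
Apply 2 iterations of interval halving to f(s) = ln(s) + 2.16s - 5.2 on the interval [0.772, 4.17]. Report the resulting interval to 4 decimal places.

[1.6215, 2.4710]

f(0.772000) = -3.791251, f(4.170000) = 5.235116 (opposite signs)
step 1: m = 2.471000, f(m) = 1.041983 > 0 → root in [0.772000, 2.471000]
step 2: m = 1.621500, f(m) = -1.214208 < 0 → root in [1.621500, 2.471000]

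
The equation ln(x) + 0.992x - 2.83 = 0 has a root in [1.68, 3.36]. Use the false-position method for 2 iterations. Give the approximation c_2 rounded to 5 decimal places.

False-position update: c = (a·f(b) − b·f(a))/(f(b) − f(a)); replace the endpoint whose sign matches f(c).
f(1.680000) = -0.644646, f(3.360000) = 1.715061
step 1: c = 2.138958, f(c) = 0.052165 > 0 → new bracket [1.680000, 2.138958]
step 2: c = 2.104599, f(c) = 0.001887 > 0 → new bracket [1.680000, 2.104599]

2.10460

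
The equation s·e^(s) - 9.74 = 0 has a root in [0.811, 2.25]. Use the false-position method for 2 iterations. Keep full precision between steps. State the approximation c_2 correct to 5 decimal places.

1.61842

f(0.811000) = -7.915123, f(2.250000) = 11.607406
step 1: c = 1.394421, f(c) = -4.116799 < 0 → new bracket [1.394421, 2.250000]
step 2: c = 1.618423, f(c) = -1.574850 < 0 → new bracket [1.618423, 2.250000]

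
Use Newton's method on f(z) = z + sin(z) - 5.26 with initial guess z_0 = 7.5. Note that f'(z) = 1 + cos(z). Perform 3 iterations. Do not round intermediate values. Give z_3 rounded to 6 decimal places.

5.761141

Newton update: z ← z − f(z)/f'(z).
z_0 = 7.500000: f = 3.178000, f' = 1.346635 → z_1 = 7.500000 - (3.178000)/(1.346635) = 5.140044
z_1 = 5.140044: f = -1.029897, f' = 1.414738 → z_2 = 5.140044 - (-1.029897)/(1.414738) = 5.868021
z_2 = 5.868021: f = 0.204681, f' = 1.915050 → z_3 = 5.868021 - (0.204681)/(1.915050) = 5.761141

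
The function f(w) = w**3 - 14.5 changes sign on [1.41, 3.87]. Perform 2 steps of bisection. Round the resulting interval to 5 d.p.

f(1.410000) = -11.696779, f(3.870000) = 43.460603 (opposite signs)
step 1: m = 2.640000, f(m) = 3.899744 > 0 → root in [1.410000, 2.640000]
step 2: m = 2.025000, f(m) = -6.196234 < 0 → root in [2.025000, 2.640000]

[2.02500, 2.64000]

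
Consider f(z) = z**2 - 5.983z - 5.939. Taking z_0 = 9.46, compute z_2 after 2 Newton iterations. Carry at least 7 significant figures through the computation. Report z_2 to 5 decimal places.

f'(z) = 2z - 5.983
z_0 = 9.460000: f = 26.953420, f' = 12.937000 → z_1 = 9.460000 - (26.953420)/(12.937000) = 7.376563
z_1 = 7.376563: f = 4.340708, f' = 8.770127 → z_2 = 7.376563 - (4.340708)/(8.770127) = 6.881621

6.88162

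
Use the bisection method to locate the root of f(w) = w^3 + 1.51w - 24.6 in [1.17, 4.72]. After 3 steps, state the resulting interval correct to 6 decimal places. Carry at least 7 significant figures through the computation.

f(1.170000) = -21.231687, f(4.720000) = 87.681248 (opposite signs)
step 1: m = 2.945000, f(m) = 5.389009 > 0 → root in [1.170000, 2.945000]
step 2: m = 2.057500, f(m) = -12.783147 < 0 → root in [2.057500, 2.945000]
step 3: m = 2.501250, f(m) = -5.174663 < 0 → root in [2.501250, 2.945000]

[2.501250, 2.945000]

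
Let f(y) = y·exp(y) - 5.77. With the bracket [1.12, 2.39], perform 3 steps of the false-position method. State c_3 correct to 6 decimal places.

1.364324

f(1.120000) = -2.337363, f(2.390000) = 20.313251
step 1: c = 1.251054, f(c) = -1.398788 < 0 → new bracket [1.251054, 2.390000]
step 2: c = 1.324430, f(c) = -0.790088 < 0 → new bracket [1.324430, 2.390000]
step 3: c = 1.364324, f(c) = -0.431296 < 0 → new bracket [1.364324, 2.390000]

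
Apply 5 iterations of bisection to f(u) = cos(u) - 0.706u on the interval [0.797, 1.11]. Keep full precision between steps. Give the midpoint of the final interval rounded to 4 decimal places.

f(0.797000) = 0.136174, f(1.110000) = -0.338998 (opposite signs)
step 1: m = 0.953500, f(m) = -0.094338 < 0 → root in [0.797000, 0.953500]
step 2: m = 0.875250, f(m) = 0.022878 > 0 → root in [0.875250, 0.953500]
step 3: m = 0.914375, f(m) = -0.035263 < 0 → root in [0.875250, 0.914375]
step 4: m = 0.894813, f(m) = -0.006073 < 0 → root in [0.875250, 0.894813]
step 5: m = 0.885031, f(m) = 0.008433 > 0 → root in [0.885031, 0.894813]
Midpoint of [0.885031, 0.894813] = 0.889922

0.8899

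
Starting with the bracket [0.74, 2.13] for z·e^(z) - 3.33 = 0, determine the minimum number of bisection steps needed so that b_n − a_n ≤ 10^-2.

8

Initial width b − a = 2.13 − 0.74 = 1.390000.
After n steps the width is (b−a)/2^n; need (b−a)/2^n ≤ 10^-2.
So n ≥ log₂(1.390000/10^-2) = log₂(139.0000) ≈ 7.1189.
Hence n = 8.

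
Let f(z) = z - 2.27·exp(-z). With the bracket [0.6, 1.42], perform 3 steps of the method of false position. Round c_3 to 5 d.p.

0.91217

f(0.600000) = -0.645802, f(1.420000) = 0.871309
step 1: c = 0.949057, f(c) = 0.070326 > 0 → new bracket [0.600000, 0.949057]
step 2: c = 0.914778, f(c) = 0.005404 > 0 → new bracket [0.600000, 0.914778]
step 3: c = 0.912166, f(c) = 0.000413 > 0 → new bracket [0.600000, 0.912166]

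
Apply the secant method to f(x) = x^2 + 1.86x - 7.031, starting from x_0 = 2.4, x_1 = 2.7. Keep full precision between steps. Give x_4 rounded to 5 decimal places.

Secant update: x_(k+1) = x_k − f(x_k)·(x_k − x_(k-1))/(f(x_k) − f(x_(k-1))).
f(x_0) = 3.193000, f(x_1) = 5.281000
x_2 = 2.700000 - (5.281000)·(2.700000 - 2.400000)/(5.281000 - (3.193000)) = 1.941236; f(x_2) = 0.348094
x_3 = 1.941236 - (0.348094)·(1.941236 - 2.700000)/(0.348094 - (5.281000)) = 1.887693; f(x_3) = 0.043493
x_4 = 1.887693 - (0.043493)·(1.887693 - 1.941236)/(0.043493 - (0.348094)) = 1.880048; f(x_4) = 0.000468

1.88005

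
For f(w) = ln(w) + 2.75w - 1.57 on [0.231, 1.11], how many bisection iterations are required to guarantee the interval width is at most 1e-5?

Initial width b − a = 1.11 − 0.231 = 0.879000.
After n steps the width is (b−a)/2^n; need (b−a)/2^n ≤ 1e-5.
So n ≥ log₂(0.879000/1e-5) = log₂(87900.0000) ≈ 16.4236.
Hence n = 17.

17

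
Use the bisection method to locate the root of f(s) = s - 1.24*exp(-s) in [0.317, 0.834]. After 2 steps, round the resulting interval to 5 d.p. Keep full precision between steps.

f(0.317000) = -0.586130, f(0.834000) = 0.295457 (opposite signs)
step 1: m = 0.575500, f(m) = -0.121905 < 0 → root in [0.575500, 0.834000]
step 2: m = 0.704750, f(m) = 0.091902 > 0 → root in [0.575500, 0.704750]

[0.57550, 0.70475]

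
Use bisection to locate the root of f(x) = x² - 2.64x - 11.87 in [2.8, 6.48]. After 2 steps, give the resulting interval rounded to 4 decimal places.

[4.6400, 5.5600]

f(2.800000) = -11.422000, f(6.480000) = 13.013200 (opposite signs)
step 1: m = 4.640000, f(m) = -2.590000 < 0 → root in [4.640000, 6.480000]
step 2: m = 5.560000, f(m) = 4.365200 > 0 → root in [4.640000, 5.560000]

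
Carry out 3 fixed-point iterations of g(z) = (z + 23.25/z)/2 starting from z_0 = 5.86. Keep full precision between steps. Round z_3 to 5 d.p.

4.82183

z_1 = g(5.860000) = 4.913788
z_2 = g(4.913788) = 4.822686
z_3 = g(4.822686) = 4.821825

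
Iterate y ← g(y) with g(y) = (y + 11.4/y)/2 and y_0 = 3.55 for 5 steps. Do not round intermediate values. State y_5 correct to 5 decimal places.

3.37639

y_1 = g(3.550000) = 3.380634
y_2 = g(3.380634) = 3.376391
y_3 = g(3.376391) = 3.376389
y_4 = g(3.376389) = 3.376389
y_5 = g(3.376389) = 3.376389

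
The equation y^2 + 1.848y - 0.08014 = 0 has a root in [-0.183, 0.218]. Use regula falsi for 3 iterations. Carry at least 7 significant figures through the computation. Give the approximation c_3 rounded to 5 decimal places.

0.04225

False-position update: c = (a·f(b) − b·f(a))/(f(b) − f(a)); replace the endpoint whose sign matches f(c).
f(-0.183000) = -0.384835, f(0.218000) = 0.370248
step 1: c = 0.021373, f(c) = -0.040185 < 0 → new bracket [0.021373, 0.218000]
step 2: c = 0.040625, f(c) = -0.003415 < 0 → new bracket [0.040625, 0.218000]
step 3: c = 0.042246, f(c) = -0.000285 < 0 → new bracket [0.042246, 0.218000]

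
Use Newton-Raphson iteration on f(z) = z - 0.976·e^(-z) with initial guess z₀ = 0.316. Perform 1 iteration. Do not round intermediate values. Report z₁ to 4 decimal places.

f'(z) = 1 + 0.976·e^(-z)
z_0 = 0.316000: f = -0.395562, f' = 1.711562 → z_1 = 0.316000 - (-0.395562)/(1.711562) = 0.547112

0.5471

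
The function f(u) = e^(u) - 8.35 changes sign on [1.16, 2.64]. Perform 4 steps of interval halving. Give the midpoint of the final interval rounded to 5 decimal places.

f(1.160000) = -5.160067, f(2.640000) = 5.663204 (opposite signs)
step 1: m = 1.900000, f(m) = -1.664106 < 0 → root in [1.900000, 2.640000]
step 2: m = 2.270000, f(m) = 1.329401 > 0 → root in [1.900000, 2.270000]
step 3: m = 2.085000, f(m) = -0.305409 < 0 → root in [2.085000, 2.270000]
step 4: m = 2.177500, f(m) = 0.474218 > 0 → root in [2.085000, 2.177500]
Midpoint of [2.085000, 2.177500] = 2.131250

2.13125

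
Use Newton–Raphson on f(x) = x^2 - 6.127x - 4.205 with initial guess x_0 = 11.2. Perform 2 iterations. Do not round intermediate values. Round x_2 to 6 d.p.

6.900972

f'(x) = 2x - 6.127
x_0 = 11.200000: f = 52.612600, f' = 16.273000 → x_1 = 11.200000 - (52.612600)/(16.273000) = 7.966878
x_1 = 7.966878: f = 10.453080, f' = 9.806755 → x_2 = 7.966878 - (10.453080)/(9.806755) = 6.900972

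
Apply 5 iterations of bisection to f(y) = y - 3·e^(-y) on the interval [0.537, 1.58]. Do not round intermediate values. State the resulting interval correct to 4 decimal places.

f(0.537000) = -1.216497, f(1.580000) = 0.962075 (opposite signs)
step 1: m = 1.058500, f(m) = 0.017572 > 0 → root in [0.537000, 1.058500]
step 2: m = 0.797750, f(m) = -0.553273 < 0 → root in [0.797750, 1.058500]
step 3: m = 0.928125, f(m) = -0.257758 < 0 → root in [0.928125, 1.058500]
step 4: m = 0.993313, f(m) = -0.117731 < 0 → root in [0.993313, 1.058500]
step 5: m = 1.025906, f(m) = -0.049508 < 0 → root in [1.025906, 1.058500]

[1.0259, 1.0585]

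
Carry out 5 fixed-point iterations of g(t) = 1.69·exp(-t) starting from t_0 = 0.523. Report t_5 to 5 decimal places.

t_1 = g(0.523000) = 1.001730
t_2 = g(1.001730) = 0.620642
t_3 = g(0.620642) = 0.908543
t_4 = g(0.908543) = 0.681258
t_5 = g(0.681258) = 0.855106

0.85511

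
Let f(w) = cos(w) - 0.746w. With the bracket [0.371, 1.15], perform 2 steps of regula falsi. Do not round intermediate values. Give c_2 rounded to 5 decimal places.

f(0.371000) = 0.655199, f(1.150000) = -0.449413
step 1: c = 0.833063, f(c) = 0.051147 > 0 → new bracket [0.833063, 1.150000]
step 2: c = 0.865448, f(c) = 0.002675 > 0 → new bracket [0.865448, 1.150000]

0.86545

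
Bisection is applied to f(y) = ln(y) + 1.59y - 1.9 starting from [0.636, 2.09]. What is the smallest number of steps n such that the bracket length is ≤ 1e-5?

18

Initial width b − a = 2.09 − 0.636 = 1.454000.
After n steps the width is (b−a)/2^n; need (b−a)/2^n ≤ 1e-5.
So n ≥ log₂(1.454000/1e-5) = log₂(145400.0000) ≈ 17.1497.
Hence n = 18.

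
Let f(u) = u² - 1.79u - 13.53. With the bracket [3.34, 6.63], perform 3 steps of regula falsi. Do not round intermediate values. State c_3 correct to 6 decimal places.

f(3.340000) = -8.353000, f(6.630000) = 18.559200
step 1: c = 4.361149, f(c) = -2.316835 < 0 → new bracket [4.361149, 6.630000]
step 2: c = 4.612948, f(c) = -0.507891 < 0 → new bracket [4.612948, 6.630000]
step 3: c = 4.666676, f(c) = -0.105486 < 0 → new bracket [4.666676, 6.630000]

4.666676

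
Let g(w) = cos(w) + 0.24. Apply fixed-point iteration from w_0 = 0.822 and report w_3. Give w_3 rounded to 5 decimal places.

0.90357

w_1 = g(0.822000) = 0.920758
w_2 = g(0.920758) = 0.845217
w_3 = g(0.845217) = 0.903569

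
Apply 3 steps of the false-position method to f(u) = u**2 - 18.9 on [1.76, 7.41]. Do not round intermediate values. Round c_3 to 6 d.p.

4.282794

f(1.760000) = -15.802400, f(7.410000) = 36.008100
step 1: c = 3.483272, f(c) = -6.766819 < 0 → new bracket [3.483272, 7.410000]
step 2: c = 4.104464, f(c) = -2.053374 < 0 → new bracket [4.104464, 7.410000]
step 3: c = 4.282794, f(c) = -0.557675 < 0 → new bracket [4.282794, 7.410000]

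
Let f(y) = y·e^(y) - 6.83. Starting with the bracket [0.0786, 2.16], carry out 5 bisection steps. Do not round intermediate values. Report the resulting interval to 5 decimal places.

f(0.078600) = -6.744973, f(2.160000) = 11.899657 (opposite signs)
step 1: m = 1.119300, f(m) = -3.401909 < 0 → root in [1.119300, 2.160000]
step 2: m = 1.639650, f(m) = 1.619716 > 0 → root in [1.119300, 1.639650]
step 3: m = 1.379475, f(m) = -1.349601 < 0 → root in [1.379475, 1.639650]
step 4: m = 1.509562, f(m) = 0.000394 > 0 → root in [1.379475, 1.509562]
step 5: m = 1.444519, f(m) = -0.705513 < 0 → root in [1.444519, 1.509562]

[1.44452, 1.50956]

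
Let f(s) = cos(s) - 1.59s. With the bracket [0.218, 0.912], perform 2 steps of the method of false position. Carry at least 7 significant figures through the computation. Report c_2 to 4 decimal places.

f(0.218000) = 0.629712, f(0.912000) = -0.837914
step 1: c = 0.515773, f(c) = 0.049832 > 0 → new bracket [0.515773, 0.912000]
step 2: c = 0.538015, f(c) = 0.003284 > 0 → new bracket [0.538015, 0.912000]

0.5380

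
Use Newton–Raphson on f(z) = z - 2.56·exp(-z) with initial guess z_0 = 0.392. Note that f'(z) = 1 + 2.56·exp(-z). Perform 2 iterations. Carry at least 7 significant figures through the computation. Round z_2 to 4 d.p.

z_0 = 0.392000: f = -1.337803, f' = 2.729803 → z_1 = 0.392000 - (-1.337803)/(2.729803) = 0.882073
z_1 = 0.882073: f = -0.177572, f' = 2.059645 → z_2 = 0.882073 - (-0.177572)/(2.059645) = 0.968288

0.9683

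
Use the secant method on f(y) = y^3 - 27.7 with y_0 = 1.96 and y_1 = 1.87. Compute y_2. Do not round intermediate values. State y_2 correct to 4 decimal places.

Secant update: y_(k+1) = y_k − f(y_k)·(y_k − y_(k-1))/(f(y_k) − f(y_(k-1))).
f(y_0) = -20.170464, f(y_1) = -21.160797
y_2 = 1.870000 - (-21.160797)·(1.870000 - 1.960000)/(-21.160797 - (-20.170464)) = 3.793062; f(y_2) = 26.871993

3.7931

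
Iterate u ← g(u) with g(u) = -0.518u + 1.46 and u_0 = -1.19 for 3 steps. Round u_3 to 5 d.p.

u_1 = g(-1.190000) = 2.076420
u_2 = g(2.076420) = 0.384414
u_3 = g(0.384414) = 1.260873

1.26087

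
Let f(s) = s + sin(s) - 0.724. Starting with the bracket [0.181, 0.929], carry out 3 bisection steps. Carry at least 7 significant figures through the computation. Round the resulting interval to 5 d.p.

f(0.181000) = -0.362987, f(0.929000) = 1.006022 (opposite signs)
step 1: m = 0.555000, f(m) = 0.357943 > 0 → root in [0.181000, 0.555000]
step 2: m = 0.368000, f(m) = 0.003750 > 0 → root in [0.181000, 0.368000]
step 3: m = 0.274500, f(m) = -0.178434 < 0 → root in [0.274500, 0.368000]

[0.27450, 0.36800]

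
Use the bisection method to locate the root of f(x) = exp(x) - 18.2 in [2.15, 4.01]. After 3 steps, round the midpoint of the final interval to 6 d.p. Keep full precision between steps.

2.963750

f(2.150000) = -9.615142, f(4.010000) = 36.946871 (opposite signs)
step 1: m = 3.080000, f(m) = 3.558402 > 0 → root in [2.150000, 3.080000]
step 2: m = 2.615000, f(m) = -4.532784 < 0 → root in [2.615000, 3.080000]
step 3: m = 2.847500, f(m) = -0.955384 < 0 → root in [2.847500, 3.080000]
Midpoint of [2.847500, 3.080000] = 2.963750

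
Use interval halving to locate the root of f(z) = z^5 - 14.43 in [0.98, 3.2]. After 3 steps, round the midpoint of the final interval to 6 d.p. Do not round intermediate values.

f(0.980000) = -13.526079, f(3.200000) = 321.114320 (opposite signs)
step 1: m = 2.090000, f(m) = 25.447822 > 0 → root in [0.980000, 2.090000]
step 2: m = 1.535000, f(m) = -5.907993 < 0 → root in [1.535000, 2.090000]
step 3: m = 1.812500, f(m) = 5.130956 > 0 → root in [1.535000, 1.812500]
Midpoint of [1.535000, 1.812500] = 1.673750

1.673750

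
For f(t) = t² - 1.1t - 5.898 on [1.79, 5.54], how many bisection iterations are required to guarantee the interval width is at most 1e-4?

Initial width b − a = 5.54 − 1.79 = 3.750000.
After n steps the width is (b−a)/2^n; need (b−a)/2^n ≤ 1e-4.
So n ≥ log₂(3.750000/1e-4) = log₂(37500.0000) ≈ 15.1946.
Hence n = 16.

16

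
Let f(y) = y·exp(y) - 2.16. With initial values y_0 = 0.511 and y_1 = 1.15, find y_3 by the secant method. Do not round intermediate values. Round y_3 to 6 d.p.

f(y_0) = -1.308185, f(y_1) = 1.471922
y_2 = 1.150000 - (1.471922)·(1.150000 - 0.511000)/(1.471922 - (-1.308185)) = 0.811683; f(y_2) = -0.332339
y_3 = 0.811683 - (-0.332339)·(0.811683 - 1.150000)/(-0.332339 - (1.471922)) = 0.874000; f(y_3) = -0.065480

0.874000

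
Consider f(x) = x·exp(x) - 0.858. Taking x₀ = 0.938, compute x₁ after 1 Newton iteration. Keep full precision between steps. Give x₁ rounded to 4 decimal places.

Newton update: x ← x − f(x)/f'(x).
f'(x) = (x + 1)·exp(x)
x_0 = 0.938000: f = 1.538465, f' = 4.951331 → x_1 = 0.938000 - (1.538465)/(4.951331) = 0.627283

0.6273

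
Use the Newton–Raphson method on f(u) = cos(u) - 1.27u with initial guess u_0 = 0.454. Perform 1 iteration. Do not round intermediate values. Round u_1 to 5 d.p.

Newton update: u ← u − f(u)/f'(u).
f'(u) = -sin(u) - 1.27
u_0 = 0.454000: f = 0.322120, f' = -1.708564 → u_1 = 0.454000 - (0.322120)/(-1.708564) = 0.642533

0.64253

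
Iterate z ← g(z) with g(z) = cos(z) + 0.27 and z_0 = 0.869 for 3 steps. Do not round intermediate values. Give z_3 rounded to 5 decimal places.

z_1 = g(0.869000) = 0.915591
z_2 = g(0.915591) = 0.879322
z_3 = g(0.879322) = 0.907673

0.90767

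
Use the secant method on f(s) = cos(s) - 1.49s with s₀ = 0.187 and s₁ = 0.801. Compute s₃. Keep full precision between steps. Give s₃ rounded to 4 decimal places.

0.5655

f(s_0) = 0.703936, f(s_1) = -0.497501
s_2 = 0.801000 - (-0.497501)·(0.801000 - 0.187000)/(-0.497501 - (0.703936)) = 0.546750; f(s_2) = 0.039562
s_3 = 0.546750 - (0.039562)·(0.546750 - 0.801000)/(0.039562 - (-0.497501)) = 0.565479; f(s_3) = 0.001769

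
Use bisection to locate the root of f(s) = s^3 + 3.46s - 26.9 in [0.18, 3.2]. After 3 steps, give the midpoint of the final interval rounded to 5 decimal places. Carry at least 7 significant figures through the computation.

2.63375

f(0.180000) = -26.271368, f(3.200000) = 16.940000 (opposite signs)
step 1: m = 1.690000, f(m) = -16.225791 < 0 → root in [1.690000, 3.200000]
step 2: m = 2.445000, f(m) = -3.824029 < 0 → root in [2.445000, 3.200000]
step 3: m = 2.822500, f(m) = 5.351314 > 0 → root in [2.445000, 2.822500]
Midpoint of [2.445000, 2.822500] = 2.633750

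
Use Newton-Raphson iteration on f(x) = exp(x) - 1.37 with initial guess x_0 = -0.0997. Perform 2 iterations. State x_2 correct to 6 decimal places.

f'(x) = exp(x)
x_0 = -0.099700: f = -0.464891, f' = 0.905109 → x_1 = -0.099700 - (-0.464891)/(0.905109) = 0.413930
x_1 = 0.413930: f = 0.142751, f' = 1.512751 → x_2 = 0.413930 - (0.142751)/(1.512751) = 0.319565

0.319565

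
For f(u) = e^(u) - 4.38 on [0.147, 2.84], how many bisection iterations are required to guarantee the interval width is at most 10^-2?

9

Initial width b − a = 2.84 − 0.147 = 2.693000.
After n steps the width is (b−a)/2^n; need (b−a)/2^n ≤ 10^-2.
So n ≥ log₂(2.693000/10^-2) = log₂(269.3000) ≈ 8.0731.
Hence n = 9.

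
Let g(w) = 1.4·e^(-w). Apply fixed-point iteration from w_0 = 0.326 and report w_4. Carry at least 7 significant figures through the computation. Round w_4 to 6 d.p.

w_1 = g(0.326000) = 1.010527
w_2 = g(1.010527) = 0.509638
w_3 = g(0.509638) = 0.840998
w_4 = g(0.840998) = 0.603792

0.603792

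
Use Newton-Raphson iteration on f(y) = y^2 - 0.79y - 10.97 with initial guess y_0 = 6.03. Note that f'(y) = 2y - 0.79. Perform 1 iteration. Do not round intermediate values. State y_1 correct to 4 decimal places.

y_0 = 6.030000: f = 20.627200, f' = 11.270000 → y_1 = 6.030000 - (20.627200)/(11.270000) = 4.199725

4.1997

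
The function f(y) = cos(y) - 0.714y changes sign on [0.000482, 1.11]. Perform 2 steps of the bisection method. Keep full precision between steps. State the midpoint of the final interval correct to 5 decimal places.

f(0.000482) = 0.999656, f(1.110000) = -0.347878 (opposite signs)
step 1: m = 0.555241, f(m) = 0.453331 > 0 → root in [0.555241, 1.110000]
step 2: m = 0.832621, f(m) = 0.078449 > 0 → root in [0.832621, 1.110000]
Midpoint of [0.832621, 1.110000] = 0.971310

0.97131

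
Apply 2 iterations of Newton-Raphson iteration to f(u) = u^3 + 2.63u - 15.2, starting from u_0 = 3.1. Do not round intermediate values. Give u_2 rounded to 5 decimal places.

2.14811

Newton update: u ← u − f(u)/f'(u).
f'(u) = 3u^2 + 2.63
u_0 = 3.100000: f = 22.744000, f' = 31.460000 → u_1 = 3.100000 - (22.744000)/(31.460000) = 2.377050
u_1 = 2.377050: f = 4.482850, f' = 19.581103 → u_2 = 2.377050 - (4.482850)/(19.581103) = 2.148113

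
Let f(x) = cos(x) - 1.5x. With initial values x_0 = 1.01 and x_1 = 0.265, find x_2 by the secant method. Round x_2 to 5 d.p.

f(x_0) = -0.983139, f(x_1) = 0.567593
x_2 = 0.265000 - (0.567593)·(0.265000 - 1.010000)/(0.567593 - (-0.983139)) = 0.537682; f(x_2) = 0.052375

0.53768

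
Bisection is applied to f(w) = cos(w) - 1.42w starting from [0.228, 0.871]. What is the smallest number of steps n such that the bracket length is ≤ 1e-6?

Initial width b − a = 0.871 − 0.228 = 0.643000.
After n steps the width is (b−a)/2^n; need (b−a)/2^n ≤ 1e-6.
So n ≥ log₂(0.643000/1e-6) = log₂(643000.0000) ≈ 19.2945.
Hence n = 20.

20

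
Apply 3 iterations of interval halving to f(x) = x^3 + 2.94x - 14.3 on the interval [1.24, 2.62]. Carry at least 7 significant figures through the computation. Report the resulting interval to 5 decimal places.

f(1.240000) = -8.747776, f(2.620000) = 11.387528 (opposite signs)
step 1: m = 1.930000, f(m) = -1.436743 < 0 → root in [1.930000, 2.620000]
step 2: m = 2.275000, f(m) = 4.163047 > 0 → root in [1.930000, 2.275000]
step 3: m = 2.102500, f(m) = 1.175464 > 0 → root in [1.930000, 2.102500]

[1.93000, 2.10250]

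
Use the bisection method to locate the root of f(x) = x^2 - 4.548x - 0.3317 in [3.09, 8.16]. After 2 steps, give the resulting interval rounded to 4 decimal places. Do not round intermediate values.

f(3.090000) = -4.836920, f(8.160000) = 29.142220 (opposite signs)
step 1: m = 5.625000, f(m) = 5.726425 > 0 → root in [3.090000, 5.625000]
step 2: m = 4.357500, f(m) = -1.161804 < 0 → root in [4.357500, 5.625000]

[4.3575, 5.6250]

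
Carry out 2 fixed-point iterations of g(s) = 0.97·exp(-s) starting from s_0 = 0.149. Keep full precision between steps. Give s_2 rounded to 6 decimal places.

s_1 = g(0.149000) = 0.835722
s_2 = g(0.835722) = 0.420554

0.420554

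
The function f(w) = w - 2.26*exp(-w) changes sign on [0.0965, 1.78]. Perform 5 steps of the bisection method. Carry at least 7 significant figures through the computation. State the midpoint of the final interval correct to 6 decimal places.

0.911945

f(0.096500) = -1.955602, f(1.780000) = 1.398878 (opposite signs)
step 1: m = 0.938250, f(m) = 0.053885 > 0 → root in [0.096500, 0.938250]
step 2: m = 0.517375, f(m) = -0.829773 < 0 → root in [0.517375, 0.938250]
step 3: m = 0.727812, f(m) = -0.363687 < 0 → root in [0.727812, 0.938250]
step 4: m = 0.833031, f(m) = -0.149457 < 0 → root in [0.833031, 0.938250]
step 5: m = 0.885641, f(m) = -0.046496 < 0 → root in [0.885641, 0.938250]
Midpoint of [0.885641, 0.938250] = 0.911945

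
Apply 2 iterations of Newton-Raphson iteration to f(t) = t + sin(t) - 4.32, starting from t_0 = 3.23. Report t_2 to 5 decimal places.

Newton update: t ← t − f(t)/f'(t).
f'(t) = 1 + cos(t)
t_0 = 3.230000: f = -1.178292, f' = 0.003905 → t_1 = 3.230000 - (-1.178292)/(0.003905) = 304.939637
t_1 = 304.939637: f = 300.415923, f' = 0.020969 → t_2 = 304.939637 - (300.415923)/(0.020969) = -14021.413142

-14021.41314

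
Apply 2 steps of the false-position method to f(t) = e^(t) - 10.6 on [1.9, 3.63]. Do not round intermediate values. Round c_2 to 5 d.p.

2.23568

f(1.900000) = -3.914106, f(3.630000) = 27.112817
step 1: c = 2.118243, f(c) = -2.283489 < 0 → new bracket [2.118243, 3.630000]
step 2: c = 2.235675, f(c) = -1.247204 < 0 → new bracket [2.235675, 3.630000]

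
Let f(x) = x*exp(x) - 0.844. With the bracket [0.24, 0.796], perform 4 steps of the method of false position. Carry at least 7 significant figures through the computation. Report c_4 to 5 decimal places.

False-position update: c = (a·f(b) − b·f(a))/(f(b) − f(a)); replace the endpoint whose sign matches f(c).
f(0.240000) = -0.538900, f(0.796000) = 0.920459
step 1: c = 0.445315, f(c) = -0.148871 < 0 → new bracket [0.445315, 0.796000]
step 2: c = 0.494137, f(c) = -0.034068 < 0 → new bracket [0.494137, 0.796000]
step 3: c = 0.504911, f(c) = -0.007444 < 0 → new bracket [0.504911, 0.796000]
step 4: c = 0.507246, f(c) = -0.001610 < 0 → new bracket [0.507246, 0.796000]

0.50725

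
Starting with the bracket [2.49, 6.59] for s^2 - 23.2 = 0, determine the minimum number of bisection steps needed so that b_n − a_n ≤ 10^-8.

Initial width b − a = 6.59 − 2.49 = 4.100000.
After n steps the width is (b−a)/2^n; need (b−a)/2^n ≤ 10^-8.
So n ≥ log₂(4.100000/10^-8) = log₂(410000000.0000) ≈ 28.6110.
Hence n = 29.

29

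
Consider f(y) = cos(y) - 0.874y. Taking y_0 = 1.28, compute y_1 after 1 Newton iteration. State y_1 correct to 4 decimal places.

f'(y) = -sin(y) - 0.874
y_0 = 1.280000: f = -0.832005, f' = -1.832016 → y_1 = 1.280000 - (-0.832005)/(-1.832016) = 0.825853

0.8259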